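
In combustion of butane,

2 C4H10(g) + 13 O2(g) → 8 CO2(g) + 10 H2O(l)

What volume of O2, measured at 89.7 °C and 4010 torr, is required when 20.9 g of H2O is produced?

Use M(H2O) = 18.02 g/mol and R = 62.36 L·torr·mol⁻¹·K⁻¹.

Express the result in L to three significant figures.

n(H2O) = 20.90 / 18.02 = 1.160 mol
n(O2) = (13/10) × 1.160 = 1.508 mol
V = nRT/P = 1.508 × 62.36 × 362.85 / 4010 = 8.509 L

8.51 L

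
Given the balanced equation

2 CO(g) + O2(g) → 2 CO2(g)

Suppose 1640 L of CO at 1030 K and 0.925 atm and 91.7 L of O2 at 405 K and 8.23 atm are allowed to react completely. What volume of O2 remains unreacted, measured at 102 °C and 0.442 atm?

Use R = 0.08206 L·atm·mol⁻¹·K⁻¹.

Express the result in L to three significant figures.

n(CO) = PV/RT = (0.925 × 1640) / (0.08206 × 1030) = 17.95 mol
n(O2) = PV/RT = (8.23 × 91.7) / (0.08206 × 405) = 22.71 mol
For 17.95 mol CO, stoichiometry requires (1/2) × 17.95 = 8.975 mol O2; 22.71 mol is available, so CO is limiting.
n(O2) consumed = (1/2) × 17.95 = 8.975 mol; remaining = 22.71 − 8.975 = 13.74 mol
V(O2) = nRT/P = 13.74 × 0.08206 × 375.15 / 0.442 = 957.0 L

957 L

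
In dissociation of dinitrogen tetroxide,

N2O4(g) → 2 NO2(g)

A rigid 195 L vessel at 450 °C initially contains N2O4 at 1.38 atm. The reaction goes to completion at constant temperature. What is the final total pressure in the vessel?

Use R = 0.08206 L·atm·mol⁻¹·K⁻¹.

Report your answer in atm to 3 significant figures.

Rigid vessel, constant T ⇒ P scales with total gas moles (1 → 2).
P_final = (2/1) × 1.38 = 2.760 atm

2.76 atm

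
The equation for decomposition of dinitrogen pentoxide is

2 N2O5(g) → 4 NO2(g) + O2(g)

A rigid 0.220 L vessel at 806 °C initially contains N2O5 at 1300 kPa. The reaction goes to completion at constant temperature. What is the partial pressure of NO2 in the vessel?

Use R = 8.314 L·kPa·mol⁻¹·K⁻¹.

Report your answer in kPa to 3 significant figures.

n(N2O5)₀ = PV/RT = (1300 × 0.220) / (8.314 × 1079.15) = 0.03188 mol
n(NO2) = (4/2) × 0.03188 = 0.06376 mol
P(NO2) = nRT/V = 0.06376 × 8.314 × 1079.15 / 0.220 = 2600 kPa

2600 kPa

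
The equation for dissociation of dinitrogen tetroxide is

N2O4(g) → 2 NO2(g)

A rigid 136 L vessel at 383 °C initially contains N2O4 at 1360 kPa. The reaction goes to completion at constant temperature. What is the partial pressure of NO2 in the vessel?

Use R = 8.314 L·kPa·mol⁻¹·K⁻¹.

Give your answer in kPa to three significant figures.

2720 kPa

n(N2O4)₀ = PV/RT = (1360 × 136) / (8.314 × 656.15) = 33.91 mol
n(NO2) = (2/1) × 33.91 = 67.82 mol
P(NO2) = nRT/V = 67.82 × 8.314 × 656.15 / 136 = 2720 kPa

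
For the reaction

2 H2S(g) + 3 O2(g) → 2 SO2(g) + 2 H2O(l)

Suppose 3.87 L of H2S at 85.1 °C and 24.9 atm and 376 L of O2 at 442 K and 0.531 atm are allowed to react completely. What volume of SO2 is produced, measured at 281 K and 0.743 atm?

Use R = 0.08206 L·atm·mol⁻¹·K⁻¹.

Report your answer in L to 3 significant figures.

102 L

n(H2S) = PV/RT = (24.9 × 3.87) / (0.08206 × 358.25) = 3.278 mol
n(O2) = PV/RT = (0.531 × 376) / (0.08206 × 442) = 5.505 mol
For 3.278 mol H2S, stoichiometry requires (3/2) × 3.278 = 4.917 mol O2; 5.505 mol is available, so H2S is limiting.
n(SO2) = (2/2) × 3.278 = 3.278 mol
V(SO2) = nRT/P = 3.278 × 0.08206 × 281 / 0.743 = 101.7 L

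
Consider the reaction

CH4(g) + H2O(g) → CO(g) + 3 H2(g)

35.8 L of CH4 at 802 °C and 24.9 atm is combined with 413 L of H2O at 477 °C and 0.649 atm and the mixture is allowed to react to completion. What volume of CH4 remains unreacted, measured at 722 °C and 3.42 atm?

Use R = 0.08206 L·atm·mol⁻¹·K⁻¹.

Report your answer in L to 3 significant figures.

n(CH4) = PV/RT = (24.9 × 35.8) / (0.08206 × 1075.15) = 10.10 mol
n(H2O) = PV/RT = (0.649 × 413) / (0.08206 × 750.15) = 4.354 mol
For 10.10 mol CH4, stoichiometry requires (1/1) × 10.10 = 10.10 mol H2O; 4.354 mol is available, so H2O is limiting.
n(CH4) consumed = (1/1) × 4.354 = 4.354 mol; remaining = 10.10 − 4.354 = 5.746 mol
V(CH4) = nRT/P = 5.746 × 0.08206 × 995.15 / 3.42 = 137.2 L

137 L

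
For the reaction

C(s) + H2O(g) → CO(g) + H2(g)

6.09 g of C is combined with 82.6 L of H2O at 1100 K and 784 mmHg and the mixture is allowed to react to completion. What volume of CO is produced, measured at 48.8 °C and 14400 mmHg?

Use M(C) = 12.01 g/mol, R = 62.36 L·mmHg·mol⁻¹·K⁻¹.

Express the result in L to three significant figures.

n(C) = 6.09 / 12.01 = 0.5071 mol
n(H2O) = PV/RT = (784 × 82.6) / (62.36 × 1100) = 0.9441 mol
For 0.5071 mol C, stoichiometry requires (1/1) × 0.5071 = 0.5071 mol H2O; 0.9441 mol is available, so C is limiting.
n(CO) = (1/1) × 0.5071 = 0.5071 mol
V(CO) = nRT/P = 0.5071 × 62.36 × 321.95 / 14400 = 0.7070 L

0.707 L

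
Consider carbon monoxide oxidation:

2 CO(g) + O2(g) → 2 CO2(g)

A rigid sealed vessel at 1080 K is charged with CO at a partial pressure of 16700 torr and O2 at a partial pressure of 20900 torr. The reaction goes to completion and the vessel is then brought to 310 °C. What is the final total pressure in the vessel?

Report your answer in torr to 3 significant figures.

With V and T fixed, P_i ∝ n_i, so the mole ratios apply directly to partial pressures at 1080 K.
P(O2) required for 16700 torr of CO = (1/2) × 16700 = 8350 torr; available 20900 torr, so CO is limiting.
P(O2) remaining = 20900 − (1/2) × 16700 = 12550 torr
P(gaseous products) = (2)/2 × 16700 = 16700 torr
P_total at 1080 K = 12550 + 16700 = 29250 torr
Scaling to 310 °C: P = 29250 × 583.15/1080 = 15790 torr

15800 torr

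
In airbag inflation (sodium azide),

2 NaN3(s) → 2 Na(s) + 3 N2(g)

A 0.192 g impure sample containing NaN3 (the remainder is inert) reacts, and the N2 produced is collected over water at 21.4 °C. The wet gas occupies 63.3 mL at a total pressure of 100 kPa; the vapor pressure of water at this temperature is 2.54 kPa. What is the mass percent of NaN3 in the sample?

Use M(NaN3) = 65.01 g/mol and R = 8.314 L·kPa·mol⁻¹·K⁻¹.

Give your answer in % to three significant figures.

P(N2) = 100 − 2.54 = 97.46 kPa
n(N2) = PV/RT = (97.46 × 0.06330) / (8.314 × 294.55) = 0.002519 mol
n(NaN3) = (2/3) × 0.002519 = 0.001679 mol
m(NaN3) = 0.001679 × 65.01 = 0.1092 g
%NaN3 = 0.1092 / 0.192 × 100 = 56.88%

56.9 %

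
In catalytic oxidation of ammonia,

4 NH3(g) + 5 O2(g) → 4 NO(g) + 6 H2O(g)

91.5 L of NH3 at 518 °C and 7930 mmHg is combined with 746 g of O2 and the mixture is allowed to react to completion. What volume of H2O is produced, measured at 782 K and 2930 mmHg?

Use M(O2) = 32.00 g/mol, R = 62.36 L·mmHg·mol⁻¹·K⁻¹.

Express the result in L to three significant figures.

n(NH3) = PV/RT = (7930 × 91.5) / (62.36 × 791.15) = 14.71 mol
n(O2) = 746 / 32.00 = 23.31 mol
For 14.71 mol NH3, stoichiometry requires (5/4) × 14.71 = 18.39 mol O2; 23.31 mol is available, so NH3 is limiting.
n(H2O) = (6/4) × 14.71 = 22.07 mol
V(H2O) = nRT/P = 22.07 × 62.36 × 782 / 2930 = 367.3 L

367 L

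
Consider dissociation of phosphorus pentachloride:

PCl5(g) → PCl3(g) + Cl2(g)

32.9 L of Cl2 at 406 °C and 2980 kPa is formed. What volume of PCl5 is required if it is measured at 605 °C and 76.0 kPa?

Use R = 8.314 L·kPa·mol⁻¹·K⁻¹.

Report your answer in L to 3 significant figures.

n(Cl2) = PV/RT = (2980 × 32.9) / (8.314 × 679.15) = 17.36 mol
n(PCl5) = (1/1) × 17.36 = 17.36 mol
V = nRT/P = 17.36 × 8.314 × 878.15 / 76.0 = 1668 L

1670 L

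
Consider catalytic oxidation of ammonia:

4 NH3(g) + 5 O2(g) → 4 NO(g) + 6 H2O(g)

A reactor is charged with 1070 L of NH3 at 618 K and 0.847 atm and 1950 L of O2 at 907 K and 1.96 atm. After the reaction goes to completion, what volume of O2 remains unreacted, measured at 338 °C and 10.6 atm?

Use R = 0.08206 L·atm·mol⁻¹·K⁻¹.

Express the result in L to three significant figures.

137 L

n(NH3) = PV/RT = (0.847 × 1070) / (0.08206 × 618) = 17.87 mol
n(O2) = PV/RT = (1.96 × 1950) / (0.08206 × 907) = 51.35 mol
For 17.87 mol NH3, stoichiometry requires (5/4) × 17.87 = 22.34 mol O2; 51.35 mol is available, so NH3 is limiting.
n(O2) consumed = (5/4) × 17.87 = 22.34 mol; remaining = 51.35 − 22.34 = 29.01 mol
V(O2) = nRT/P = 29.01 × 0.08206 × 611.15 / 10.6 = 137.3 L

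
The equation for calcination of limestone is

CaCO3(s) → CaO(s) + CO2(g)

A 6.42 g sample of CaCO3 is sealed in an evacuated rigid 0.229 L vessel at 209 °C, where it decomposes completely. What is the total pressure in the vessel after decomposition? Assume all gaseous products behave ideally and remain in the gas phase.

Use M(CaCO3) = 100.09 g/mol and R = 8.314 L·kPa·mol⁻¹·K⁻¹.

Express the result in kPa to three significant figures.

n(CaCO3) = 6.42 / 100.09 = 0.06414 mol
n(gas produced) = (1/1) × 0.06414 = 0.06414 mol
P = nRT/V = 0.06414 × 8.314 × 482.15 / 0.229 = 1123 kPa

1120 kPa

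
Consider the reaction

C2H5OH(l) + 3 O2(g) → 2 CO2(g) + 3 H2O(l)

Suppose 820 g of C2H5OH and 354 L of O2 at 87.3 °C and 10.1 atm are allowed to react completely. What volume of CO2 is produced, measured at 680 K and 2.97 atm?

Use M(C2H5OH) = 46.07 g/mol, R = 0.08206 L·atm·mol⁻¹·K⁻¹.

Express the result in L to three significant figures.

669 L

n(C2H5OH) = 820 / 46.07 = 17.80 mol
n(O2) = PV/RT = (10.1 × 354) / (0.08206 × 360.45) = 120.9 mol
For 17.80 mol C2H5OH, stoichiometry requires (3/1) × 17.80 = 53.40 mol O2; 120.9 mol is available, so C2H5OH is limiting.
n(CO2) = (2/1) × 17.80 = 35.60 mol
V(CO2) = nRT/P = 35.60 × 0.08206 × 680 / 2.97 = 668.9 L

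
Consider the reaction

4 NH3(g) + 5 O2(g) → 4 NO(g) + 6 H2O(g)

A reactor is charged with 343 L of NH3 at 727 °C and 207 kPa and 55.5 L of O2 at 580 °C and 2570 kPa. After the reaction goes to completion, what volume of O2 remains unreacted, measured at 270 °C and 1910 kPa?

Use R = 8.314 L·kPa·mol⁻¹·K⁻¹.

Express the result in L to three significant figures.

n(NH3) = PV/RT = (207 × 343) / (8.314 × 1000.15) = 8.539 mol
n(O2) = PV/RT = (2570 × 55.5) / (8.314 × 853.15) = 20.11 mol
For 8.539 mol NH3, stoichiometry requires (5/4) × 8.539 = 10.67 mol O2; 20.11 mol is available, so NH3 is limiting.
n(O2) consumed = (5/4) × 8.539 = 10.67 mol; remaining = 20.11 − 10.67 = 9.440 mol
V(O2) = nRT/P = 9.440 × 8.314 × 543.15 / 1910 = 22.32 L

22.3 L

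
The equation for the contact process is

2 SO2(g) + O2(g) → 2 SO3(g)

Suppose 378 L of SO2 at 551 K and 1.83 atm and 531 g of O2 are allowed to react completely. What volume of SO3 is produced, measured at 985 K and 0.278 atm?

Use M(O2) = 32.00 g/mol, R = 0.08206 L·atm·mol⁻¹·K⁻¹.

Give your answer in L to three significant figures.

n(SO2) = PV/RT = (1.83 × 378) / (0.08206 × 551) = 15.30 mol
n(O2) = 531 / 32.00 = 16.59 mol
For 15.30 mol SO2, stoichiometry requires (1/2) × 15.30 = 7.650 mol O2; 16.59 mol is available, so SO2 is limiting.
n(SO3) = (2/2) × 15.30 = 15.30 mol
V(SO3) = nRT/P = 15.30 × 0.08206 × 985 / 0.278 = 4449 L

4450 L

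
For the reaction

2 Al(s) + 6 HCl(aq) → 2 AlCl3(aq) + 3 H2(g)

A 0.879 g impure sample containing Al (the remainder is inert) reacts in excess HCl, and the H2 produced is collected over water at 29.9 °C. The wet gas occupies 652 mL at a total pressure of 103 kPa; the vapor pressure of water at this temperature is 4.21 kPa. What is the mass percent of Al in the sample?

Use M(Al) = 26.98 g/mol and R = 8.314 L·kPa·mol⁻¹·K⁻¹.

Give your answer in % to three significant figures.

52.3 %

P(H2) = 103 − 4.21 = 98.79 kPa
n(H2) = PV/RT = (98.79 × 0.6520) / (8.314 × 303.05) = 0.02556 mol
n(Al) = (2/3) × 0.02556 = 0.01704 mol
m(Al) = 0.01704 × 26.98 = 0.4597 g
%Al = 0.4597 / 0.879 × 100 = 52.30%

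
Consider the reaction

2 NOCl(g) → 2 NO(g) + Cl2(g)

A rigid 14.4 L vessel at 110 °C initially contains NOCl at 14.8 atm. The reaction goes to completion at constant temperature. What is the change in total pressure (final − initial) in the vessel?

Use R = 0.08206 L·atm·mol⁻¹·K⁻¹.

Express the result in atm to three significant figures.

Since T and V are fixed, P_final/P_initial = n_final/n_initial = 3/2.
P_final = (3/2) × 14.8 = 22.20 atm; ΔP = 22.20 − 14.8 = 7.400 atm

7.40 atm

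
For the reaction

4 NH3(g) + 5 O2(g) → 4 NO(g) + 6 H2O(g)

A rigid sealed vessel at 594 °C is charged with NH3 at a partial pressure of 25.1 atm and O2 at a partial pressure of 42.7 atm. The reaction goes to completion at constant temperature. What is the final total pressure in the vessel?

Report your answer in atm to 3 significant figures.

Because the vessel is rigid and T is held at 594 °C, work the stoichiometry in partial pressures (P_i = n_iRT/V).
P(O2) required for 25.1 atm of NH3 = (5/4) × 25.1 = 31.38 atm; available 42.7 atm, so NH3 is limiting.
P(O2) remaining = 42.7 − (5/4) × 25.1 = 11.33 atm
P(gaseous products) = (4+6)/4 × 25.1 = 62.75 atm
P_total at 594 °C = 11.33 + 62.75 = 74.08 atm

74.1 atm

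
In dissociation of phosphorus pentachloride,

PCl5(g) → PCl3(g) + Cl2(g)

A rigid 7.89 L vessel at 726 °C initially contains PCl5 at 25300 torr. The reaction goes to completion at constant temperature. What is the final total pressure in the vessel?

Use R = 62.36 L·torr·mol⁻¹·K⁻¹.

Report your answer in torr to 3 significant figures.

50600 torr

Rigid vessel, constant T ⇒ P scales with total gas moles (1 → 2).
P_final = (2/1) × 25300 = 50600 torr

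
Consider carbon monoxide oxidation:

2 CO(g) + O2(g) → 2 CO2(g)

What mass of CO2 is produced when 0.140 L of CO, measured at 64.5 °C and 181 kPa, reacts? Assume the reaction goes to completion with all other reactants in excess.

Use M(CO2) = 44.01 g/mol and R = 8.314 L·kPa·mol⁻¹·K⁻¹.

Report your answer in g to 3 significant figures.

0.397 g

n(CO) = PV/RT = (181 × 0.140) / (8.314 × 337.65) = 0.009027 mol
n(CO2) = (2/2) × 0.009027 = 0.009027 mol
m(CO2) = 0.009027 × 44.01 = 0.3973 g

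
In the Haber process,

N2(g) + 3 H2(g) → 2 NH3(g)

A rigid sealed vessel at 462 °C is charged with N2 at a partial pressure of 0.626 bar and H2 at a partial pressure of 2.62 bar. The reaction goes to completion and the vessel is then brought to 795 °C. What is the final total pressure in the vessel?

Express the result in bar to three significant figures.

2.90 bar

With V and T fixed, P_i ∝ n_i, so the mole ratios apply directly to partial pressures at 462 °C.
P(H2) required for 0.626 bar of N2 = (3/1) × 0.626 = 1.878 bar; available 2.62 bar, so N2 is limiting.
P(H2) remaining = 2.62 − (3/1) × 0.626 = 0.7420 bar
P(gaseous products) = (2)/1 × 0.626 = 1.252 bar
P_total at 462 °C = 0.7420 + 1.252 = 1.994 bar
Scaling to 795 °C: P = 1.994 × 1068.15/735.15 = 2.897 bar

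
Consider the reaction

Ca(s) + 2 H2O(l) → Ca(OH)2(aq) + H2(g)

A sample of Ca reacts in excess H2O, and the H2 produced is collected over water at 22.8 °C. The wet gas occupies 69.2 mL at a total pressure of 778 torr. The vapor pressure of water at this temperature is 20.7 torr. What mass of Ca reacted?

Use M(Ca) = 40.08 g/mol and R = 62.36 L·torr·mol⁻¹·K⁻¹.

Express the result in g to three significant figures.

0.114 g

P(H2) = 778 − 20.7 = 757.3 torr
n(H2) = PV/RT = (757.3 × 0.06920) / (62.36 × 295.95) = 0.002840 mol
n(Ca) = (1/1) × 0.002840 = 0.002840 mol
m(Ca) = 0.002840 × 40.08 = 0.1138 g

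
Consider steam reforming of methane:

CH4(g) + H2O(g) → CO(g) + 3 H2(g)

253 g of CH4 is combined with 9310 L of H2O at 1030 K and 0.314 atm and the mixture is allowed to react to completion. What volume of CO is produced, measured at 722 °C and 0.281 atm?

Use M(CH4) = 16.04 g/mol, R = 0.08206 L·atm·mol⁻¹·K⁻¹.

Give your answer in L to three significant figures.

4580 L

n(CH4) = 253 / 16.04 = 15.77 mol
n(H2O) = PV/RT = (0.314 × 9310) / (0.08206 × 1030) = 34.59 mol
For 15.77 mol CH4, stoichiometry requires (1/1) × 15.77 = 15.77 mol H2O; 34.59 mol is available, so CH4 is limiting.
n(CO) = (1/1) × 15.77 = 15.77 mol
V(CO) = nRT/P = 15.77 × 0.08206 × 995.15 / 0.281 = 4583 L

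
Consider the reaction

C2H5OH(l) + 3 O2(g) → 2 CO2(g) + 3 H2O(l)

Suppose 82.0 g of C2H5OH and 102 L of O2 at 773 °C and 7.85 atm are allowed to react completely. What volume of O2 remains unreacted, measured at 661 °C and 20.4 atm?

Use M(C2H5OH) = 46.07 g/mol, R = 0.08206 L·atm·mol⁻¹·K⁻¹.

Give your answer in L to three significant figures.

15.0 L

n(C2H5OH) = 82.0 / 46.07 = 1.780 mol
n(O2) = PV/RT = (7.85 × 102) / (0.08206 × 1046.15) = 9.327 mol
For 1.780 mol C2H5OH, stoichiometry requires (3/1) × 1.780 = 5.340 mol O2; 9.327 mol is available, so C2H5OH is limiting.
n(O2) consumed = (3/1) × 1.780 = 5.340 mol; remaining = 9.327 − 5.340 = 3.987 mol
V(O2) = nRT/P = 3.987 × 0.08206 × 934.15 / 20.4 = 14.98 L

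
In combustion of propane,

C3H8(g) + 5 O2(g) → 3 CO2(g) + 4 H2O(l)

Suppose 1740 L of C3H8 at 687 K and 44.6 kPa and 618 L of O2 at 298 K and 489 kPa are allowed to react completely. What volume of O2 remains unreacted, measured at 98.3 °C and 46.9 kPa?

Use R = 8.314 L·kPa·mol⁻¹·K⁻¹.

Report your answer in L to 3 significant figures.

n(C3H8) = PV/RT = (44.6 × 1740) / (8.314 × 687) = 13.59 mol
n(O2) = PV/RT = (489 × 618) / (8.314 × 298) = 122.0 mol
For 13.59 mol C3H8, stoichiometry requires (5/1) × 13.59 = 67.95 mol O2; 122.0 mol is available, so C3H8 is limiting.
n(O2) consumed = (5/1) × 13.59 = 67.95 mol; remaining = 122.0 − 67.95 = 54.05 mol
V(O2) = nRT/P = 54.05 × 8.314 × 371.45 / 46.9 = 3559 L

3560 L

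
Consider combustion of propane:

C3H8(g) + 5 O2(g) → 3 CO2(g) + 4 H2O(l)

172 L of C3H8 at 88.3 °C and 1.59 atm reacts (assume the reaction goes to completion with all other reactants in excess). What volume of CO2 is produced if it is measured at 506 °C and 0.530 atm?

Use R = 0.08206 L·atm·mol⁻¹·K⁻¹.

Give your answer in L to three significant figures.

n(C3H8) = PV/RT = (1.59 × 172) / (0.08206 × 361.45) = 9.220 mol
n(CO2) = (3/1) × 9.220 = 27.66 mol
V = nRT/P = 27.66 × 0.08206 × 779.15 / 0.530 = 3337 L

3340 L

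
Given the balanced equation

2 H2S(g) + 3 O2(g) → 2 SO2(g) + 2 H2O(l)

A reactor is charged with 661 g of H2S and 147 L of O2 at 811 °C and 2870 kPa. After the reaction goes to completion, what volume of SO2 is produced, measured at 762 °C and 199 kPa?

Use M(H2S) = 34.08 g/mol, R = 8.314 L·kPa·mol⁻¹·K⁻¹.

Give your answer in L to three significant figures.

839 L

n(H2S) = 661 / 34.08 = 19.40 mol
n(O2) = PV/RT = (2870 × 147) / (8.314 × 1084.15) = 46.81 mol
For 19.40 mol H2S, stoichiometry requires (3/2) × 19.40 = 29.10 mol O2; 46.81 mol is available, so H2S is limiting.
n(SO2) = (2/2) × 19.40 = 19.40 mol
V(SO2) = nRT/P = 19.40 × 8.314 × 1035.15 / 199 = 839.0 L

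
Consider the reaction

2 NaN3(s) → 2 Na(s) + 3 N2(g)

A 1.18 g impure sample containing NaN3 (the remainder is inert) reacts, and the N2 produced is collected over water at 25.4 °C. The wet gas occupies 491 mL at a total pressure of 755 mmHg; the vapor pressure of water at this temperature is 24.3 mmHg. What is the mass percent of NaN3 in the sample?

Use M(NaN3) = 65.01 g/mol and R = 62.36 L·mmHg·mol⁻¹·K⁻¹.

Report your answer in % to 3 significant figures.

70.8 %

P(N2) = 755 − 24.3 = 730.7 mmHg
n(N2) = PV/RT = (730.7 × 0.4910) / (62.36 × 298.55) = 0.01927 mol
n(NaN3) = (2/3) × 0.01927 = 0.01285 mol
m(NaN3) = 0.01285 × 65.01 = 0.8354 g
%NaN3 = 0.8354 / 1.18 × 100 = 70.80%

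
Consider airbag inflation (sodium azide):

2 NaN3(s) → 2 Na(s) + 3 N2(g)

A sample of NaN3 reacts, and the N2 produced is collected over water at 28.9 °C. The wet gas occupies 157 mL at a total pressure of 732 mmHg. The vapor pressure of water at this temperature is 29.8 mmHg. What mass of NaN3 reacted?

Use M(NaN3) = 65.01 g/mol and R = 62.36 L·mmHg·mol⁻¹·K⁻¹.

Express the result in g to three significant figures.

0.254 g

P(N2) = 732 − 29.8 = 702.2 mmHg
n(N2) = PV/RT = (702.2 × 0.1570) / (62.36 × 302.05) = 0.005853 mol
n(NaN3) = (2/3) × 0.005853 = 0.003902 mol
m(NaN3) = 0.003902 × 65.01 = 0.2537 g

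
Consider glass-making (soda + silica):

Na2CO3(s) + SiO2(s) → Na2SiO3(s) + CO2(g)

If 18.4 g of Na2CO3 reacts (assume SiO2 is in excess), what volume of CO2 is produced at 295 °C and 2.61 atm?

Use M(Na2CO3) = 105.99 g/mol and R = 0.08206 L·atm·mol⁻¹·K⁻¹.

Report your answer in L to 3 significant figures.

3.10 L

n(Na2CO3) = 18.40 / 105.99 = 0.1736 mol
n(CO2) = (1/1) × 0.1736 = 0.1736 mol
V = nRT/P = 0.1736 × 0.08206 × 568.15 / 2.61 = 3.101 L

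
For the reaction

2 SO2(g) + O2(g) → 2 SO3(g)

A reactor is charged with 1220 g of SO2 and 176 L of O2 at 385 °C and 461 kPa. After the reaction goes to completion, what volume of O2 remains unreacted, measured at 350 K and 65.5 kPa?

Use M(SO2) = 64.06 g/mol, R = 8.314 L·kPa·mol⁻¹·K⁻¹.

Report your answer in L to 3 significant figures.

n(SO2) = 1220 / 64.06 = 19.04 mol
n(O2) = PV/RT = (461 × 176) / (8.314 × 658.15) = 14.83 mol
For 19.04 mol SO2, stoichiometry requires (1/2) × 19.04 = 9.520 mol O2; 14.83 mol is available, so SO2 is limiting.
n(O2) consumed = (1/2) × 19.04 = 9.520 mol; remaining = 14.83 − 9.520 = 5.310 mol
V(O2) = nRT/P = 5.310 × 8.314 × 350 / 65.5 = 235.9 L

236 L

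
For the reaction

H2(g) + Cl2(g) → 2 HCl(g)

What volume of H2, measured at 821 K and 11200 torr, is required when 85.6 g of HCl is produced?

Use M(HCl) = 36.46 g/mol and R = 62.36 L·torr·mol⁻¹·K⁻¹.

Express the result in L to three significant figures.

n(HCl) = 85.60 / 36.46 = 2.348 mol
n(H2) = (1/2) × 2.348 = 1.174 mol
V = nRT/P = 1.174 × 62.36 × 821 / 11200 = 5.367 L

5.37 L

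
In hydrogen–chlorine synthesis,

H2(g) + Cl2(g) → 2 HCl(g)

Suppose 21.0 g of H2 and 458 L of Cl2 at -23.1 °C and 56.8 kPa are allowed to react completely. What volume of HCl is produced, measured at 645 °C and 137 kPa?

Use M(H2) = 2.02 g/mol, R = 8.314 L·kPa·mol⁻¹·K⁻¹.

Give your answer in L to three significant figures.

n(H2) = 21.0 / 2.02 = 10.40 mol
n(Cl2) = PV/RT = (56.8 × 458) / (8.314 × 250.05) = 12.51 mol
For 10.40 mol H2, stoichiometry requires (1/1) × 10.40 = 10.40 mol Cl2; 12.51 mol is available, so H2 is limiting.
n(HCl) = (2/1) × 10.40 = 20.80 mol
V(HCl) = nRT/P = 20.80 × 8.314 × 918.15 / 137 = 1159 L

1160 L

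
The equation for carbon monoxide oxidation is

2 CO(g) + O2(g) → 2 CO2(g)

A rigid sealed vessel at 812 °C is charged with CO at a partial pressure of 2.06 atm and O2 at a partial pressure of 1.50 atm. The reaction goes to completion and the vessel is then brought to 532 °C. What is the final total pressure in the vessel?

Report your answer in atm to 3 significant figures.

At constant V, partial pressures at 812 °C are proportional to moles, so apply stoichiometry directly to pressures.
P(O2) required for 2.06 atm of CO = (1/2) × 2.06 = 1.030 atm; available 1.50 atm, so CO is limiting.
P(O2) remaining = 1.50 − (1/2) × 2.06 = 0.4700 atm
P(gaseous products) = (2)/2 × 2.06 = 2.060 atm
P_total at 812 °C = 0.4700 + 2.060 = 2.530 atm
Scaling to 532 °C: P = 2.530 × 805.15/1085.15 = 1.877 atm

1.88 atm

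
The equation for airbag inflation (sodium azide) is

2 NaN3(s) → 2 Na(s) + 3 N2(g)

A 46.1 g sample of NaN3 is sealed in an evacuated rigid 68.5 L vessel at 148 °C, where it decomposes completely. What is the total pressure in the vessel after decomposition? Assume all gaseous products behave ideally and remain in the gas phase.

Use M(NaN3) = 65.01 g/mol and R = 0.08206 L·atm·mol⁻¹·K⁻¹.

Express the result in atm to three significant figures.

n(NaN3) = 46.1 / 65.01 = 0.7091 mol
n(gas produced) = (3/2) × 0.7091 = 1.064 mol
P = nRT/V = 1.064 × 0.08206 × 421.15 / 68.5 = 0.5368 atm

0.537 atm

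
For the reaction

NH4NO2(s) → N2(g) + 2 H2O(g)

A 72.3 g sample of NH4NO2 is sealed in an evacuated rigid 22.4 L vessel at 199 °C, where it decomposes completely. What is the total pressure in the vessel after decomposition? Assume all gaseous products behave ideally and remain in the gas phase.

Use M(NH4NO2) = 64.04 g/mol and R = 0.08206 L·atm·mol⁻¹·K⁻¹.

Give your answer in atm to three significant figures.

5.86 atm

n(NH4NO2) = 72.3 / 64.04 = 1.129 mol
n(gas produced) = (3/1) × 1.129 = 3.387 mol
P = nRT/V = 3.387 × 0.08206 × 472.15 / 22.4 = 5.858 atm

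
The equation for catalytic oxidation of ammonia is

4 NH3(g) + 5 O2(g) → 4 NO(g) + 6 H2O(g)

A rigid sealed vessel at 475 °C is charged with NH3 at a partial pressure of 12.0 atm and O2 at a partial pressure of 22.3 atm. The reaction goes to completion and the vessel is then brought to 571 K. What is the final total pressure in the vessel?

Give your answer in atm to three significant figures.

With V and T fixed, P_i ∝ n_i, so the mole ratios apply directly to partial pressures at 475 °C.
P(O2) required for 12.0 atm of NH3 = (5/4) × 12.0 = 15.00 atm; available 22.3 atm, so NH3 is limiting.
P(O2) remaining = 22.3 − (5/4) × 12.0 = 7.300 atm
P(gaseous products) = (4+6)/4 × 12.0 = 30.00 atm
P_total at 475 °C = 7.300 + 30.00 = 37.30 atm
Scaling to 571 K: P = 37.30 × 571/748.15 = 28.47 atm

28.5 atm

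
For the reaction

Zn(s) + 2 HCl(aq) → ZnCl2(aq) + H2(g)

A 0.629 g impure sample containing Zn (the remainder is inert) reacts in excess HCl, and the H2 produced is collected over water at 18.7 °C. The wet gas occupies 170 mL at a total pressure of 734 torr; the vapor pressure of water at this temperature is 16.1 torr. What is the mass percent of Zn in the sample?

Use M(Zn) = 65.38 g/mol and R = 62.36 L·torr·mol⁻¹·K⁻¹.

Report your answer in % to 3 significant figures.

P(H2) = 734 − 16.1 = 717.9 torr
n(H2) = PV/RT = (717.9 × 0.1700) / (62.36 × 291.85) = 0.006706 mol
n(Zn) = (1/1) × 0.006706 = 0.006706 mol
m(Zn) = 0.006706 × 65.38 = 0.4384 g
%Zn = 0.4384 / 0.629 × 100 = 69.70%

69.7 %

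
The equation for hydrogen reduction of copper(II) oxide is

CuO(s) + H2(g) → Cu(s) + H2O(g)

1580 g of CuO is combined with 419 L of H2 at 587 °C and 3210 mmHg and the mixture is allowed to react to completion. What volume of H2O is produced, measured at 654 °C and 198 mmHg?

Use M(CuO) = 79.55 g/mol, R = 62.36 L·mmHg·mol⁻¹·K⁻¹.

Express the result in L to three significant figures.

5800 L

n(CuO) = 1580 / 79.55 = 19.86 mol
n(H2) = PV/RT = (3210 × 419) / (62.36 × 860.15) = 25.07 mol
For 19.86 mol CuO, stoichiometry requires (1/1) × 19.86 = 19.86 mol H2; 25.07 mol is available, so CuO is limiting.
n(H2O) = (1/1) × 19.86 = 19.86 mol
V(H2O) = nRT/P = 19.86 × 62.36 × 927.15 / 198 = 5799 L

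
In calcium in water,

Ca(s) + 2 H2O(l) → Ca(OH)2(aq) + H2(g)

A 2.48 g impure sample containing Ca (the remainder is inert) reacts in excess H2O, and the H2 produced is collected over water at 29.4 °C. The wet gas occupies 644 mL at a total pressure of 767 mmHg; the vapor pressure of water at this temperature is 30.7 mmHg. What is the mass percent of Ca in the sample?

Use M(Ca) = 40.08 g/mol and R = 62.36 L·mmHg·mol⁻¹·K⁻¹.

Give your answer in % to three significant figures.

P(H2) = 767 − 30.7 = 736.3 mmHg
n(H2) = PV/RT = (736.3 × 0.6440) / (62.36 × 302.55) = 0.02513 mol
n(Ca) = (1/1) × 0.02513 = 0.02513 mol
m(Ca) = 0.02513 × 40.08 = 1.007 g
%Ca = 1.007 / 2.48 × 100 = 40.60%

40.6 %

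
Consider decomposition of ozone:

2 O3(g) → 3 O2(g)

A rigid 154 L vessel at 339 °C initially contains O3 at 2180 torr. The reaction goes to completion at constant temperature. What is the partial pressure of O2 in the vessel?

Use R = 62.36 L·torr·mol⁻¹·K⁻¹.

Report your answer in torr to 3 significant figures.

3270 torr

n(O3)₀ = PV/RT = (2180 × 154) / (62.36 × 612.15) = 8.795 mol
n(O2) = (3/2) × 8.795 = 13.19 mol
P(O2) = nRT/V = 13.19 × 62.36 × 612.15 / 154 = 3270 torr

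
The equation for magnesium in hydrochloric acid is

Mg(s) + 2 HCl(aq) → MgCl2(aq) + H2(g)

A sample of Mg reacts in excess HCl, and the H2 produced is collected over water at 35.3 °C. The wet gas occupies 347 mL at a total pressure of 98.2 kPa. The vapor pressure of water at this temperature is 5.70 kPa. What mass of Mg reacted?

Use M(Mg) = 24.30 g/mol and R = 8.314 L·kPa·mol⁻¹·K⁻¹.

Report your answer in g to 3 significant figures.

P(H2) = 98.2 − 5.70 = 92.50 kPa
n(H2) = PV/RT = (92.50 × 0.3470) / (8.314 × 308.45) = 0.01252 mol
n(Mg) = (1/1) × 0.01252 = 0.01252 mol
m(Mg) = 0.01252 × 24.30 = 0.3042 g

0.304 g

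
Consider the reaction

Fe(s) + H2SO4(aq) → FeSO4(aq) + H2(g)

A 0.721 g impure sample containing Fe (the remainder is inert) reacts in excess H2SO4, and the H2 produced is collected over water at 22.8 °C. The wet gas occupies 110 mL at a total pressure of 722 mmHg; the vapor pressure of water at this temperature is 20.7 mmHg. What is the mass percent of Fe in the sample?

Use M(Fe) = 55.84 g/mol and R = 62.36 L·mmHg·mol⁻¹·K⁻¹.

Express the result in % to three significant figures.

32.4 %

P(H2) = 722 − 20.7 = 701.3 mmHg
n(H2) = PV/RT = (701.3 × 0.1100) / (62.36 × 295.95) = 0.004180 mol
n(Fe) = (1/1) × 0.004180 = 0.004180 mol
m(Fe) = 0.004180 × 55.84 = 0.2334 g
%Fe = 0.2334 / 0.721 × 100 = 32.37%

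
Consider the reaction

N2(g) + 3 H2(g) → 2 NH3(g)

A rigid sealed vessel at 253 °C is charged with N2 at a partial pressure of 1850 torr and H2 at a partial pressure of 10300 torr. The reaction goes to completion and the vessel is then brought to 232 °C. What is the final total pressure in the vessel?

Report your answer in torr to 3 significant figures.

Because the vessel is rigid and T is held at 253 °C, work the stoichiometry in partial pressures (P_i = n_iRT/V).
P(H2) required for 1850 torr of N2 = (3/1) × 1850 = 5550 torr; available 10300 torr, so N2 is limiting.
P(H2) remaining = 10300 − (3/1) × 1850 = 4750 torr
P(gaseous products) = (2)/1 × 1850 = 3700 torr
P_total at 253 °C = 4750 + 3700 = 8450 torr
Scaling to 232 °C: P = 8450 × 505.15/526.15 = 8113 torr

8110 torr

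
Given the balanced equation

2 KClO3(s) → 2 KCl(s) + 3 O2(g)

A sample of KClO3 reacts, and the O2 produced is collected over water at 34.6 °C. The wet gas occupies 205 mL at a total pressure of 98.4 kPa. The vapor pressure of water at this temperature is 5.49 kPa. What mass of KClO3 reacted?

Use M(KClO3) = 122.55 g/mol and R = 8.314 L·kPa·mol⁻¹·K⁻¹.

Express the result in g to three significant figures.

P(O2) = 98.4 − 5.49 = 92.91 kPa
n(O2) = PV/RT = (92.91 × 0.2050) / (8.314 × 307.75) = 0.007444 mol
n(KClO3) = (2/3) × 0.007444 = 0.004963 mol
m(KClO3) = 0.004963 × 122.55 = 0.6082 g

0.608 g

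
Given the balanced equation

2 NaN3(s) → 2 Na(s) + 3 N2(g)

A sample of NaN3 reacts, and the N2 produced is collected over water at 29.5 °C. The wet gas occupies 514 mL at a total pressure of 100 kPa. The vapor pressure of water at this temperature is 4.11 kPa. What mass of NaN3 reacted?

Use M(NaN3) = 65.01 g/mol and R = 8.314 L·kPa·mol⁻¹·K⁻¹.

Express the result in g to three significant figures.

P(N2) = 100 − 4.11 = 95.89 kPa
n(N2) = PV/RT = (95.89 × 0.5140) / (8.314 × 302.65) = 0.01959 mol
n(NaN3) = (2/3) × 0.01959 = 0.01306 mol
m(NaN3) = 0.01306 × 65.01 = 0.8490 g

0.849 g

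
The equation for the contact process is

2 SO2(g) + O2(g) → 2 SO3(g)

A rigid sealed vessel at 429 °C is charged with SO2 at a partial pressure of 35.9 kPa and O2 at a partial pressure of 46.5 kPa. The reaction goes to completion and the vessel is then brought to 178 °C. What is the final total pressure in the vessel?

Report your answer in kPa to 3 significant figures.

41.4 kPa

Because the vessel is rigid and T is held at 429 °C, work the stoichiometry in partial pressures (P_i = n_iRT/V).
P(O2) required for 35.9 kPa of SO2 = (1/2) × 35.9 = 17.95 kPa; available 46.5 kPa, so SO2 is limiting.
P(O2) remaining = 46.5 − (1/2) × 35.9 = 28.55 kPa
P(gaseous products) = (2)/2 × 35.9 = 35.90 kPa
P_total at 429 °C = 28.55 + 35.90 = 64.45 kPa
Scaling to 178 °C: P = 64.45 × 451.15/702.15 = 41.41 kPa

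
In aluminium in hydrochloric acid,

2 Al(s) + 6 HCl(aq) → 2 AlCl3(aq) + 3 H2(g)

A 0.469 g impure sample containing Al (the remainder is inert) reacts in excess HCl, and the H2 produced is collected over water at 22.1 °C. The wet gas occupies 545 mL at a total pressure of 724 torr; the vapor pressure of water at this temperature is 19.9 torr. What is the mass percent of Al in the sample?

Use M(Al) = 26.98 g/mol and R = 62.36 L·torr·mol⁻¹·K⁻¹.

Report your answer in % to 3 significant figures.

79.9 %

P(H2) = 724 − 19.9 = 704.1 torr
n(H2) = PV/RT = (704.1 × 0.5450) / (62.36 × 295.25) = 0.02084 mol
n(Al) = (2/3) × 0.02084 = 0.01389 mol
m(Al) = 0.01389 × 26.98 = 0.3748 g
%Al = 0.3748 / 0.469 × 100 = 79.91%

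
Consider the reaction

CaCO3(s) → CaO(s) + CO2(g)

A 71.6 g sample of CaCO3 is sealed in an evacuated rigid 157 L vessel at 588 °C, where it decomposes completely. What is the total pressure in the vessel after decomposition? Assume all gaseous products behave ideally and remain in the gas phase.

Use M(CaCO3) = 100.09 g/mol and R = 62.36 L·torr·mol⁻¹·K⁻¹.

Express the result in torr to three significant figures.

n(CaCO3) = 71.6 / 100.09 = 0.7154 mol
n(gas produced) = (1/1) × 0.7154 = 0.7154 mol
P = nRT/V = 0.7154 × 62.36 × 861.15 / 157 = 244.7 torr

245 torr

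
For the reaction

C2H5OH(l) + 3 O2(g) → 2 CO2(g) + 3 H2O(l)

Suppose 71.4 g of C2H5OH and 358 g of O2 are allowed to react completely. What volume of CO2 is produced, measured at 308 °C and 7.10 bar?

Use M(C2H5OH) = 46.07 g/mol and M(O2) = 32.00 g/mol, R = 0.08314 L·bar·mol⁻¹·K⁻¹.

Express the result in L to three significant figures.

n(C2H5OH) = 71.4 / 46.07 = 1.550 mol
n(O2) = 358 / 32.00 = 11.19 mol
For 1.550 mol C2H5OH, stoichiometry requires (3/1) × 1.550 = 4.650 mol O2; 11.19 mol is available, so C2H5OH is limiting.
n(CO2) = (2/1) × 1.550 = 3.100 mol
V(CO2) = nRT/P = 3.100 × 0.08314 × 581.15 / 7.10 = 21.10 L

21.1 L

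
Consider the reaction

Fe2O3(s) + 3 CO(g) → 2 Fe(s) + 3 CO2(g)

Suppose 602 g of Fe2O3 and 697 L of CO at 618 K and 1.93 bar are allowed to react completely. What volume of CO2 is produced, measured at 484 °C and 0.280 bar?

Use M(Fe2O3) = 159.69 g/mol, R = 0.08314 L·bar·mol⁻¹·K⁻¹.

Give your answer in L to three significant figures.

n(Fe2O3) = 602 / 159.69 = 3.770 mol
n(CO) = PV/RT = (1.93 × 697) / (0.08314 × 618) = 26.18 mol
For 3.770 mol Fe2O3, stoichiometry requires (3/1) × 3.770 = 11.31 mol CO; 26.18 mol is available, so Fe2O3 is limiting.
n(CO2) = (3/1) × 3.770 = 11.31 mol
V(CO2) = nRT/P = 11.31 × 0.08314 × 757.15 / 0.280 = 2543 L

2540 L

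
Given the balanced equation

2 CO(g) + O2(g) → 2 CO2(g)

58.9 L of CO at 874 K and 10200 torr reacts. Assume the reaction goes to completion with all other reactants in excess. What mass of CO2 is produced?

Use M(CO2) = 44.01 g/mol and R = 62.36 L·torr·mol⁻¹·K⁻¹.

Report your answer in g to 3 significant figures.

485 g

n(CO) = PV/RT = (10200 × 58.9) / (62.36 × 874) = 11.02 mol
n(CO2) = (2/2) × 11.02 = 11.02 mol
m(CO2) = 11.02 × 44.01 = 485.0 g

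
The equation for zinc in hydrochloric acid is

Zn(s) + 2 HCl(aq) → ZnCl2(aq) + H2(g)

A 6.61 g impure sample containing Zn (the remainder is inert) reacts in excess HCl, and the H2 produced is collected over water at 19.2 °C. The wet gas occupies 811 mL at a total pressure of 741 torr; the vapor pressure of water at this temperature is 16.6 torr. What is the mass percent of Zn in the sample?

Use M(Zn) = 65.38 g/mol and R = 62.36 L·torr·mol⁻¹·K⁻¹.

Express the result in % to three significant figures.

P(H2) = 741 − 16.6 = 724.4 torr
n(H2) = PV/RT = (724.4 × 0.8110) / (62.36 × 292.35) = 0.03222 mol
n(Zn) = (1/1) × 0.03222 = 0.03222 mol
m(Zn) = 0.03222 × 65.38 = 2.107 g
%Zn = 2.107 / 6.61 × 100 = 31.88%

31.9 %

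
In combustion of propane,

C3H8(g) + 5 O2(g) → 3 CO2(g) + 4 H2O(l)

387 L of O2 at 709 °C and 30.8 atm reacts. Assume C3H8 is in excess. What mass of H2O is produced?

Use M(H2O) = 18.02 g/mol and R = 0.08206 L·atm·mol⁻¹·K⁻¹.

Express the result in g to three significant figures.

2130 g

n(O2) = PV/RT = (30.8 × 387) / (0.08206 × 982.15) = 147.9 mol
n(H2O) = (4/5) × 147.9 = 118.3 mol
m(H2O) = 118.3 × 18.02 = 2132 g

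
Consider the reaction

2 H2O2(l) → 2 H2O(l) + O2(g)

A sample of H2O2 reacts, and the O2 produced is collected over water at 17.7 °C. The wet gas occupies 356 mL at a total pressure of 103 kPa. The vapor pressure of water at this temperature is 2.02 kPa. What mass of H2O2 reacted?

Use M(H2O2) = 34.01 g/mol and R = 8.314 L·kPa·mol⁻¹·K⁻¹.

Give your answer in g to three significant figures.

P(O2) = 103 − 2.02 = 101.0 kPa
n(O2) = PV/RT = (101.0 × 0.3560) / (8.314 × 290.85) = 0.01487 mol
n(H2O2) = (2/1) × 0.01487 = 0.02974 mol
m(H2O2) = 0.02974 × 34.01 = 1.011 g

1.01 g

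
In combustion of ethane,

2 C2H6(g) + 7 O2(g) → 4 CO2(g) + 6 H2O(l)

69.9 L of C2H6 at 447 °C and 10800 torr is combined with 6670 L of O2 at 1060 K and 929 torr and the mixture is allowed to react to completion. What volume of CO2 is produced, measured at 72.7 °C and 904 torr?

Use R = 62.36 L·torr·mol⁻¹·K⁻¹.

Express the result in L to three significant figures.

802 L

n(C2H6) = PV/RT = (10800 × 69.9) / (62.36 × 720.15) = 16.81 mol
n(O2) = PV/RT = (929 × 6670) / (62.36 × 1060) = 93.74 mol
For 16.81 mol C2H6, stoichiometry requires (7/2) × 16.81 = 58.83 mol O2; 93.74 mol is available, so C2H6 is limiting.
n(CO2) = (4/2) × 16.81 = 33.62 mol
V(CO2) = nRT/P = 33.62 × 62.36 × 345.85 / 904 = 802.1 L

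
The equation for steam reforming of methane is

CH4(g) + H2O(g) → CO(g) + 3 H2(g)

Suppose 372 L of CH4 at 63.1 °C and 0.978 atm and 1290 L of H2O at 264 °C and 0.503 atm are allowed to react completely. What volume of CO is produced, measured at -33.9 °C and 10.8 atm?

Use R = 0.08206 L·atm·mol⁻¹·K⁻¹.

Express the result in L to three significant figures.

24.0 L

n(CH4) = PV/RT = (0.978 × 372) / (0.08206 × 336.25) = 13.19 mol
n(H2O) = PV/RT = (0.503 × 1290) / (0.08206 × 537.15) = 14.72 mol
For 13.19 mol CH4, stoichiometry requires (1/1) × 13.19 = 13.19 mol H2O; 14.72 mol is available, so CH4 is limiting.
n(CO) = (1/1) × 13.19 = 13.19 mol
V(CO) = nRT/P = 13.19 × 0.08206 × 239.25 / 10.8 = 23.98 L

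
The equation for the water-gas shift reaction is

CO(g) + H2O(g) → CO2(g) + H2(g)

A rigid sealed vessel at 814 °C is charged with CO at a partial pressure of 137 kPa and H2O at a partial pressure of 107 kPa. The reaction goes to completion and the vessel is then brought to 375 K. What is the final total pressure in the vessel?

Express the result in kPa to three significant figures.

84.2 kPa

Because the vessel is rigid and T is held at 814 °C, work the stoichiometry in partial pressures (P_i = n_iRT/V).
P(H2O) required for 137 kPa of CO = (1/1) × 137 = 137.0 kPa; available 107 kPa, so H2O is limiting.
P(CO) remaining = 137 − (1/1) × 107 = 30.00 kPa
P(gaseous products) = (1+1)/1 × 107 = 214.0 kPa
P_total at 814 °C = 30.00 + 214.0 = 244.0 kPa
Scaling to 375 K: P = 244.0 × 375/1087.15 = 84.17 kPa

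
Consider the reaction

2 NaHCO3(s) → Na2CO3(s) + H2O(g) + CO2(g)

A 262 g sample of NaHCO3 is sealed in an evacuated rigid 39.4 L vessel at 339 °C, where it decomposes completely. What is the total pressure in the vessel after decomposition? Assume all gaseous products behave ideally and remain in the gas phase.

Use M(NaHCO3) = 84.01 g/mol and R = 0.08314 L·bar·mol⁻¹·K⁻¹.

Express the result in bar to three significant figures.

4.03 bar

n(NaHCO3) = 262 / 84.01 = 3.119 mol
n(gas produced) = (2/2) × 3.119 = 3.119 mol
P = nRT/V = 3.119 × 0.08314 × 612.15 / 39.4 = 4.029 bar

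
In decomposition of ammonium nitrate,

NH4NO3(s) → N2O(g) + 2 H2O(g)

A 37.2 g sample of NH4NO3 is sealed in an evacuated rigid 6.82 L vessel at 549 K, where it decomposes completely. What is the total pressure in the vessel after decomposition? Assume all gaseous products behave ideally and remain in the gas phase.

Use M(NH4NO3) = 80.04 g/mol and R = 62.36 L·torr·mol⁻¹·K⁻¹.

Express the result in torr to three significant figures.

7000 torr

n(NH4NO3) = 37.2 / 80.04 = 0.4648 mol
n(gas produced) = (3/1) × 0.4648 = 1.394 mol
P = nRT/V = 1.394 × 62.36 × 549 / 6.82 = 6998 torr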